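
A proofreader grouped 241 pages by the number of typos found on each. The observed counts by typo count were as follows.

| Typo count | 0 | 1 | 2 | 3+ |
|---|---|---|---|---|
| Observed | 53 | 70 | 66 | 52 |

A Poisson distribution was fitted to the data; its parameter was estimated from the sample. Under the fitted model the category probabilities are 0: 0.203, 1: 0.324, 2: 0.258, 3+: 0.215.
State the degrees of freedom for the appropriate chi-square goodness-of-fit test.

There are k = 4 categories and 1 parameter estimated from the data, so df = 4 − 1 − 1 = 2.

2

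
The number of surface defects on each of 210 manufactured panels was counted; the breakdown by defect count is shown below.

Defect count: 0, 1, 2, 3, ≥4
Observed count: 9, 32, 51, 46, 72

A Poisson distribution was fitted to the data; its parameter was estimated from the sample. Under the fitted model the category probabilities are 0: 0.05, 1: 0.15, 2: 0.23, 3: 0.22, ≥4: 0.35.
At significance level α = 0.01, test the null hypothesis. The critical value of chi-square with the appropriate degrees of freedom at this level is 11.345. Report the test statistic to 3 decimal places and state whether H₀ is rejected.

Expected counts E_i = n·p_i: 210×0.05 = 10.5, 210×0.15 = 31.5, 210×0.23 = 48.3, 210×0.22 = 46.2, 210×0.35 = 73.5.
0: (9 − 10.5)²/10.5 = 2.25/10.5 = 0.2143
1: (32 − 31.5)²/31.5 = 0.25/31.5 = 0.0079
2: (51 − 48.3)²/48.3 = 7.29/48.3 = 0.1509
3: (46 − 46.2)²/46.2 = 0.04/46.2 = 0.0009
≥4: (72 − 73.5)²/73.5 = 2.25/73.5 = 0.0306
Sum = 0.405
df = 3. Since 0.405 < 11.345, we do not reject H₀.

0.405; do not reject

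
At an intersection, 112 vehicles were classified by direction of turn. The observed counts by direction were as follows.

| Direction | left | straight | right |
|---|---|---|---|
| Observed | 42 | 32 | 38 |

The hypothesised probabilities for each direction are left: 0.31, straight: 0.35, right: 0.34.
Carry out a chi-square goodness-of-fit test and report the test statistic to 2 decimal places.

2.85

Expected counts E_i = n·p_i: 112×0.31 = 34.72, 112×0.35 = 39.2, 112×0.34 = 38.08.
χ² = (42−34.72)²/34.72 + (32−39.2)²/39.2 + (38−38.08)²/38.08
   = 1.526 + 1.322 + 0.000
Sum = 2.85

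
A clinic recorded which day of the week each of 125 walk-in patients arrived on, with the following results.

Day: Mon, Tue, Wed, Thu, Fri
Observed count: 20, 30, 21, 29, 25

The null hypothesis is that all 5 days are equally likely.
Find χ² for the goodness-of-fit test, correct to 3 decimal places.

Expected count for each of the 5 categories: 125/5 = 25.
cat         O        E   (O−E)²/E
Mon        20       25     1.0000
Tue        30       25     1.0000
Wed        21       25     0.6400
Thu        29       25     0.6400
Fri        25       25     0.0000
Sum = 3.280

3.280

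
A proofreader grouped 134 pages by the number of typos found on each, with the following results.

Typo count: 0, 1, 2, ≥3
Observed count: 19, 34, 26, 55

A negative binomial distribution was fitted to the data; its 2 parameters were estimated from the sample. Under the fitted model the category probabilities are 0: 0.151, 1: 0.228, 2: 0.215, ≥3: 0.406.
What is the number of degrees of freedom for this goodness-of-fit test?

There are k = 4 categories and 2 parameters estimated from the data, so df = 4 − 1 − 2 = 1.

1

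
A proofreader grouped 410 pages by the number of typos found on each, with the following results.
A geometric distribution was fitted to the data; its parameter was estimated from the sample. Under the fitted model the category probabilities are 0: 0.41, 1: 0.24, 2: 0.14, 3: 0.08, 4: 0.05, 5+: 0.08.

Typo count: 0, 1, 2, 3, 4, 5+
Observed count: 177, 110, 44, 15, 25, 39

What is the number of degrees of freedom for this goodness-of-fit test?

There are k = 6 categories and 1 parameter estimated from the data, so df = 6 − 1 − 1 = 4.

4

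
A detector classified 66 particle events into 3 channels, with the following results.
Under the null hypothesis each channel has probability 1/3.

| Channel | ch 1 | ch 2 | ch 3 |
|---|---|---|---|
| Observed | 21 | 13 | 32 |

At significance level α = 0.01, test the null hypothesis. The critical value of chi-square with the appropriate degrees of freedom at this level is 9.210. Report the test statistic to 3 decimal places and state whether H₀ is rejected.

8.273; do not reject

Under H₀ each category has probability 1/3, so each expected count is 66/3 = 22.
ch 1: (21 − 22)²/22 = 1/22 = 0.0455
ch 2: (13 − 22)²/22 = 81/22 = 3.6818
ch 3: (32 − 22)²/22 = 100/22 = 4.5455
Sum = 8.273
df = 2. Since 8.273 < 9.210, we do not reject H₀.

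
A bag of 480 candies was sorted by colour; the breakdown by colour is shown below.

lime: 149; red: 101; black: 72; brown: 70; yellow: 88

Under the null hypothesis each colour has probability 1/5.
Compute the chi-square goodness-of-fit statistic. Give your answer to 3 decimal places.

43.229

Under H₀ each category has probability 1/5, so each expected count is 480/5 = 96.
cat         O        E   (O−E)²/E
lime      149       96    29.2604
red       101       96     0.2604
black      72       96     6.0000
brown      70       96     7.0417
yellow     88       96     0.6667
Sum = 43.229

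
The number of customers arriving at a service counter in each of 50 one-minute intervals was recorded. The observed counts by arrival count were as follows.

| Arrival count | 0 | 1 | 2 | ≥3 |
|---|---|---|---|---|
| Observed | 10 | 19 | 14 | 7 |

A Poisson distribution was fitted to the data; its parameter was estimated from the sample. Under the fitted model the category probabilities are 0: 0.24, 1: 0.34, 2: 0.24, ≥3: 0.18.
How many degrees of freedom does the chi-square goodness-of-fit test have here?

There are k = 4 categories and 1 parameter estimated from the data, so df = 4 − 1 − 1 = 2.

2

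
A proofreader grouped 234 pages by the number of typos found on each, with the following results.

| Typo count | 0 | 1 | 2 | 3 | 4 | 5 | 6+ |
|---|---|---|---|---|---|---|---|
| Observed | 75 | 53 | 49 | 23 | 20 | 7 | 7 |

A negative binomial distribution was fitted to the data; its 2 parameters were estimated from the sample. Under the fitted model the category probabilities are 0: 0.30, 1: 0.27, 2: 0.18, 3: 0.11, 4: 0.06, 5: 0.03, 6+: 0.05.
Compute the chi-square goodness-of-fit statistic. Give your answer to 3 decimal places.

Expected counts E_i = n·p_i: 234×0.30 = 70.2, 234×0.27 = 63.18, 234×0.18 = 42.12, 234×0.11 = 25.74, 234×0.06 = 14.04, 234×0.03 = 7.02, 234×0.05 = 11.7.
χ² = (75−70.2)²/70.2 + (53−63.18)²/63.18 + (49−42.12)²/42.12 + (23−25.74)²/25.74 + (20−14.04)²/14.04 + (7−7.02)²/7.02 + (7−11.7)²/11.7
   = 0.3282 + 1.6403 + 1.1238 + 0.2917 + 2.5300 + 0.0001 + 1.8880
Sum = 7.802

7.802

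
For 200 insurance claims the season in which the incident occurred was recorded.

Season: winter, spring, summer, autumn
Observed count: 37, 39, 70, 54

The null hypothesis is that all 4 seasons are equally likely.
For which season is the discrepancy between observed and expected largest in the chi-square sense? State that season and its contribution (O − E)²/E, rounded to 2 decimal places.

summer, 8.00

Under H₀ each category has probability 1/4, so each expected count is 200/4 = 50.
winter: (37 − 50)²/50 = 169/50 = 3.380
spring: (39 − 50)²/50 = 121/50 = 2.420
summer: (70 − 50)²/50 = 400/50 = 8.000
autumn: (54 − 50)²/50 = 16/50 = 0.320
The largest term is for summer: 8.00.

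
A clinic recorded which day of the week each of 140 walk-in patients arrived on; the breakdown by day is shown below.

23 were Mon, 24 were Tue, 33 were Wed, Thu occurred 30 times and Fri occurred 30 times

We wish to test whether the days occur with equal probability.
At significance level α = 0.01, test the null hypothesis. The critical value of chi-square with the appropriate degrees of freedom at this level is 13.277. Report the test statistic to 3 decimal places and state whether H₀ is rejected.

2.643; do not reject

Under H₀ each category has probability 1/5, so each expected count is 140/5 = 28.
Mon: (23 − 28)²/28 = 25/28 = 0.8929
Tue: (24 − 28)²/28 = 16/28 = 0.5714
Wed: (33 − 28)²/28 = 25/28 = 0.8929
Thu: (30 − 28)²/28 = 4/28 = 0.1429
Fri: (30 − 28)²/28 = 4/28 = 0.1429
Sum = 2.643
df = 4. Since 2.643 < 13.277, we do not reject H₀.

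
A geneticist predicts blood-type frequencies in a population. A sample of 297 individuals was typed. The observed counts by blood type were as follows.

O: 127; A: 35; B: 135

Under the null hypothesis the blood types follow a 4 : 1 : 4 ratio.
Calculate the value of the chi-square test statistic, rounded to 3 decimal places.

Ratio total = 9. Expected counts: 297×4/9 = 132, 297×1/9 = 33, 297×4/9 = 132.
O: (127 − 132)²/132 = 25/132 = 0.1894
A: (35 − 33)²/33 = 4/33 = 0.1212
B: (135 − 132)²/132 = 9/132 = 0.0682
Sum = 0.379

0.379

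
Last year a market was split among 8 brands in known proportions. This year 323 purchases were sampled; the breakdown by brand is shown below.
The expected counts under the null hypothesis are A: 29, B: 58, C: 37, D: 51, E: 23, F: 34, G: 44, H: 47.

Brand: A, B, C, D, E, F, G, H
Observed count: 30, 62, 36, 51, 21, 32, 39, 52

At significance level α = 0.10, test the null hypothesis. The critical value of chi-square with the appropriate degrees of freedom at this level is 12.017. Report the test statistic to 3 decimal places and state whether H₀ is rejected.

1.729; do not reject

cat         O        E   (O−E)²/E
A          30       29     0.0345
B          62       58     0.2759
C          36       37     0.0270
D          51       51     0.0000
E          21       23     0.1739
F          32       34     0.1176
G          39       44     0.5682
H          52       47     0.5319
Sum = 1.729
df = 7. Since 1.729 < 12.017, we do not reject H₀.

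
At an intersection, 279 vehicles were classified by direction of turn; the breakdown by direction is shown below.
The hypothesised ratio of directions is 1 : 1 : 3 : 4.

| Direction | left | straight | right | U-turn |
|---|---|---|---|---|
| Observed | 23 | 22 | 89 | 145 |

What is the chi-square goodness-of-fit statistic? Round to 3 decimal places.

8.406

Ratio total = 9. Expected counts: 279×1/9 = 31, 279×1/9 = 31, 279×3/9 = 93, 279×4/9 = 124.
cat           O        E   (O−E)²/E
left         23       31     2.0645
straight     22       31     2.6129
right        89       93     0.1720
U-turn      145      124     3.5565
Sum = 8.406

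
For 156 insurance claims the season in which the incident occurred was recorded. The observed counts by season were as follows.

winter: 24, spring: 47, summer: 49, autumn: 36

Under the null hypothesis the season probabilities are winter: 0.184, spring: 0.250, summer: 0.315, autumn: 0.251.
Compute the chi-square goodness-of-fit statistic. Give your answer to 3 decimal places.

Expected counts E_i = n·p_i: 156×0.184 = 28.704, 156×0.250 = 39, 156×0.315 = 49.14, 156×0.251 = 39.156.
winter: (24 − 28.704)²/28.704 = 22.127616/28.704 = 0.7709
spring: (47 − 39)²/39 = 64/39 = 1.6410
summer: (49 − 49.14)²/49.14 = 0.0196/49.14 = 0.0004
autumn: (36 − 39.156)²/39.156 = 9.960336/39.156 = 0.2544
Sum = 2.667

2.667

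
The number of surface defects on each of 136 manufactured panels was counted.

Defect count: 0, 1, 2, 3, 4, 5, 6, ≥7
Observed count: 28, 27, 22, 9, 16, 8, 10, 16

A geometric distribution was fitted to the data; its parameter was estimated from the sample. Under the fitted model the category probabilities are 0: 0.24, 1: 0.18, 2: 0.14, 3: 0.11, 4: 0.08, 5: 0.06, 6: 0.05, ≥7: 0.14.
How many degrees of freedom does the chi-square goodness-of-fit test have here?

There are k = 8 categories and 1 parameter estimated from the data, so df = 8 − 1 − 1 = 6.

6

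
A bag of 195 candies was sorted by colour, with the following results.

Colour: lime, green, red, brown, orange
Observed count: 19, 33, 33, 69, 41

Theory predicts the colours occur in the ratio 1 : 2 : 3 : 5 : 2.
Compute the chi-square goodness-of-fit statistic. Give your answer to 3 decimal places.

9.080

Ratio total = 13. Expected counts: 195×1/13 = 15, 195×2/13 = 30, 195×3/13 = 45, 195×5/13 = 75, 195×2/13 = 30.
lime: (19 − 15)²/15 = 16/15 = 1.0667
green: (33 − 30)²/30 = 9/30 = 0.3000
red: (33 − 45)²/45 = 144/45 = 3.2000
brown: (69 − 75)²/75 = 36/75 = 0.4800
orange: (41 − 30)²/30 = 121/30 = 4.0333
Sum = 9.080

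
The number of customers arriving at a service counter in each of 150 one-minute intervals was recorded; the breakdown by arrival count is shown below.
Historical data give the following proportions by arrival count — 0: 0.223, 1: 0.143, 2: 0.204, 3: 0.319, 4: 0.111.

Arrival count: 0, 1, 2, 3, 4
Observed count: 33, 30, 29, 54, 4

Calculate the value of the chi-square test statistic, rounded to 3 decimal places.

13.899

Expected counts E_i = n·p_i: 150×0.223 = 33.45, 150×0.143 = 21.45, 150×0.204 = 30.6, 150×0.319 = 47.85, 150×0.111 = 16.65.
χ² = (33−33.45)²/33.45 + (30−21.45)²/21.45 + (29−30.6)²/30.6 + (54−47.85)²/47.85 + (4−16.65)²/16.65
   = 0.0061 + 3.4080 + 0.0837 + 0.7904 + 9.6110
Sum = 13.899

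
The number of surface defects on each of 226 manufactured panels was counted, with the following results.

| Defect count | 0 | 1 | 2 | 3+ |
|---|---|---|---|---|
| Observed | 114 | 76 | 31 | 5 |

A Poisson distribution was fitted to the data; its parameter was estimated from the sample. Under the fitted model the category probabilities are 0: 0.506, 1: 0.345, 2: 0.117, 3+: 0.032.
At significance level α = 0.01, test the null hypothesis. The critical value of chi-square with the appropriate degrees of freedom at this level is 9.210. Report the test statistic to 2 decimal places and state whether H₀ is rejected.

Expected counts E_i = n·p_i: 226×0.506 = 114.356, 226×0.345 = 77.97, 226×0.117 = 26.442, 226×0.032 = 7.232.
χ² = (114−114.356)²/114.356 + (76−77.97)²/77.97 + (31−26.442)²/26.442 + (5−7.232)²/7.232
   = 0.001 + 0.050 + 0.786 + 0.689
Sum = 1.53
df = 2. Since 1.53 < 9.210, we do not reject H₀.

1.53; do not reject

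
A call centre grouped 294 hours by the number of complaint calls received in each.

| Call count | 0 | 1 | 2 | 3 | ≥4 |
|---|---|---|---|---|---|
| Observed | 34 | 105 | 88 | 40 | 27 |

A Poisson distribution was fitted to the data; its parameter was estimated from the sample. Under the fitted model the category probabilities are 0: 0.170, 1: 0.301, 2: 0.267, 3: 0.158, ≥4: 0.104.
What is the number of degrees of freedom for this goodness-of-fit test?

3

There are k = 5 categories and 1 parameter estimated from the data, so df = 5 − 1 − 1 = 3.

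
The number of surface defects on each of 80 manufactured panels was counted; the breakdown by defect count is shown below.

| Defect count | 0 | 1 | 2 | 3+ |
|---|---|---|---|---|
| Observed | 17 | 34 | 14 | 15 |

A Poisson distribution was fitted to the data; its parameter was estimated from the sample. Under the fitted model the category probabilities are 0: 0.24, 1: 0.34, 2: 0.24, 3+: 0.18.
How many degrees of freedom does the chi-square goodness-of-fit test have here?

There are k = 4 categories and 1 parameter estimated from the data, so df = 4 − 1 − 1 = 2.

2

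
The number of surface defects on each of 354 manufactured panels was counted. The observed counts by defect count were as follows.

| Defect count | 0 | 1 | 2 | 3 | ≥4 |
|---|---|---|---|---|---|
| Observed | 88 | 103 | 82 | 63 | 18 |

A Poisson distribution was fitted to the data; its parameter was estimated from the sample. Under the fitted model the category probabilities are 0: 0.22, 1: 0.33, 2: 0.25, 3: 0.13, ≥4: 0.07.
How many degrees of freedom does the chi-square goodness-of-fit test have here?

3

There are k = 5 categories and 1 parameter estimated from the data, so df = 5 − 1 − 1 = 3.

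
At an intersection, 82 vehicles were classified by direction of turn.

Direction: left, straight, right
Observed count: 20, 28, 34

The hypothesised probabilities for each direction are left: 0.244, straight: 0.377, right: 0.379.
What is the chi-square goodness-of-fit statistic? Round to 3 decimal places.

0.549

Expected counts E_i = n·p_i: 82×0.244 = 20.008, 82×0.377 = 30.914, 82×0.379 = 31.078.
left: (20 − 20.008)²/20.008 = 0.000064/20.008 = 0.0000
straight: (28 − 30.914)²/30.914 = 8.491396/30.914 = 0.2747
right: (34 − 31.078)²/31.078 = 8.538084/31.078 = 0.2747
Sum = 0.549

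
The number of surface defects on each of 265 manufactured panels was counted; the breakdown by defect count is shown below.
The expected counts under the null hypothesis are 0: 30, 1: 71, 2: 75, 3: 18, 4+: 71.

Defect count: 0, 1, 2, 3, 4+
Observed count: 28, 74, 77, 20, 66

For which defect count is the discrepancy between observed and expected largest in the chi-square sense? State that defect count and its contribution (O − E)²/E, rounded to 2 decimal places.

4+, 0.35

0: (28 − 30)²/30 = 4/30 = 0.133
1: (74 − 71)²/71 = 9/71 = 0.127
2: (77 − 75)²/75 = 4/75 = 0.053
3: (20 − 18)²/18 = 4/18 = 0.222
4+: (66 − 71)²/71 = 25/71 = 0.352
The largest term is for 4+: 0.35.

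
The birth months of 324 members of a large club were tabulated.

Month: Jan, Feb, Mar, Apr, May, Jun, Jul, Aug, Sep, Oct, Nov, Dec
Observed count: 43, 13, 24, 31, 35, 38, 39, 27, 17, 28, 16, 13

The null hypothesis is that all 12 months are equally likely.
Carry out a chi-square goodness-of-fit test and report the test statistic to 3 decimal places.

45.333

Under H₀ each category has probability 1/12, so each expected count is 324/12 = 27.
Jan: (43 − 27)²/27 = 256/27 = 9.4815
Feb: (13 − 27)²/27 = 196/27 = 7.2593
Mar: (24 − 27)²/27 = 9/27 = 0.3333
Apr: (31 − 27)²/27 = 16/27 = 0.5926
May: (35 − 27)²/27 = 64/27 = 2.3704
Jun: (38 − 27)²/27 = 121/27 = 4.4815
Jul: (39 − 27)²/27 = 144/27 = 5.3333
Aug: (27 − 27)²/27 = 0/27 = 0.0000
Sep: (17 − 27)²/27 = 100/27 = 3.7037
Oct: (28 − 27)²/27 = 1/27 = 0.0370
Nov: (16 − 27)²/27 = 121/27 = 4.4815
Dec: (13 − 27)²/27 = 196/27 = 7.2593
Sum = 45.333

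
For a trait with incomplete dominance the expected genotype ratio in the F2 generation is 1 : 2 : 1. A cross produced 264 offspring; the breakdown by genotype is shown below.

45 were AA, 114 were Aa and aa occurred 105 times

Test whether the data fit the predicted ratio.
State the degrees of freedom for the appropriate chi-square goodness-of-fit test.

There are k = 3 categories and no parameters were estimated from the data, so df = 3 − 1 = 2.

2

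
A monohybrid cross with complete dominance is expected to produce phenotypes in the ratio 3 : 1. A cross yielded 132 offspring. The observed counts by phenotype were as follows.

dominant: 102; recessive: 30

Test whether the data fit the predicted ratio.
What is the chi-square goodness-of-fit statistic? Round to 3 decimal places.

0.364

Ratio total = 4. Expected counts: 132×3/4 = 99, 132×1/4 = 33.
χ² = (102−99)²/99 + (30−33)²/33
   = 0.0909 + 0.2727
Sum = 0.364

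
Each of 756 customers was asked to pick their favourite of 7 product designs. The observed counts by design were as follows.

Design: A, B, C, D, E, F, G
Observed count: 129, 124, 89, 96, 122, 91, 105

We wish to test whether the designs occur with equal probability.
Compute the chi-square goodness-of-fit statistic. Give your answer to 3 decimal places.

15.704

Under H₀ each category has probability 1/7, so each expected count is 756/7 = 108.
cat         O        E   (O−E)²/E
A         129      108     4.0833
B         124      108     2.3704
C          89      108     3.3426
D          96      108     1.3333
E         122      108     1.8148
F          91      108     2.6759
G         105      108     0.0833
Sum = 15.704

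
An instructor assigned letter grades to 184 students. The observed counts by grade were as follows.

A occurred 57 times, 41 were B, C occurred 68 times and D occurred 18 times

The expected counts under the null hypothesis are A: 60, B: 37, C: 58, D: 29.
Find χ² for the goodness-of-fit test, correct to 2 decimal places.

6.48

χ² = (57−60)²/60 + (41−37)²/37 + (68−58)²/58 + (18−29)²/29
   = 0.150 + 0.432 + 1.724 + 4.172
Sum = 6.48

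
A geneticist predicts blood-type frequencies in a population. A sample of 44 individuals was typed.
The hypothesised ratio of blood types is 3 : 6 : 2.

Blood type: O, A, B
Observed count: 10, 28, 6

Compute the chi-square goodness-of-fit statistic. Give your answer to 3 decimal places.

1.500

Ratio total = 11. Expected counts: 44×3/11 = 12, 44×6/11 = 24, 44×2/11 = 8.
cat         O        E   (O−E)²/E
O          10       12     0.3333
A          28       24     0.6667
B           6        8     0.5000
Sum = 1.500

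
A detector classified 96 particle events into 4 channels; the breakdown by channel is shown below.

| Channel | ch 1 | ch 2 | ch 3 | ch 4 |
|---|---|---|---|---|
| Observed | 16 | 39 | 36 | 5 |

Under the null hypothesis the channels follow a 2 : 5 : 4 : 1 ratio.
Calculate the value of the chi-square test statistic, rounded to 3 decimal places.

1.650

Ratio total = 12. Expected counts: 96×2/12 = 16, 96×5/12 = 40, 96×4/12 = 32, 96×1/12 = 8.
cat         O        E   (O−E)²/E
ch 1       16       16     0.0000
ch 2       39       40     0.0250
ch 3       36       32     0.5000
ch 4        5        8     1.1250
Sum = 1.650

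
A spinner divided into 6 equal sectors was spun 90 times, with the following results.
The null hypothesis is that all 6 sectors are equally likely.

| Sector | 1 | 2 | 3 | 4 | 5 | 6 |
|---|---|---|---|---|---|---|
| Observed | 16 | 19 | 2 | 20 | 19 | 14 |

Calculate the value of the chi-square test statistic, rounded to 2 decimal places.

15.20

Under H₀ each category has probability 1/6, so each expected count is 90/6 = 15.
1: (16 − 15)²/15 = 1/15 = 0.067
2: (19 − 15)²/15 = 16/15 = 1.067
3: (2 − 15)²/15 = 169/15 = 11.267
4: (20 − 15)²/15 = 25/15 = 1.667
5: (19 − 15)²/15 = 16/15 = 1.067
6: (14 − 15)²/15 = 1/15 = 0.067
Sum = 15.20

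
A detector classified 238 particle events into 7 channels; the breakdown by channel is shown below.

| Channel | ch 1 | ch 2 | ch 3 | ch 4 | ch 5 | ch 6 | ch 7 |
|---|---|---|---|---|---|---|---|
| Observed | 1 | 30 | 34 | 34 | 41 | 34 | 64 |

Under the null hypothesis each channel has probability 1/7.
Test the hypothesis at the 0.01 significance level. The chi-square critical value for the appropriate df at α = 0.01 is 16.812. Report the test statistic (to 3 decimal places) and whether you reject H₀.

60.412; reject

Under H₀ each category has probability 1/7, so each expected count is 238/7 = 34.
cat         O        E   (O−E)²/E
ch 1        1       34    32.0294
ch 2       30       34     0.4706
ch 3       34       34     0.0000
ch 4       34       34     0.0000
ch 5       41       34     1.4412
ch 6       34       34     0.0000
ch 7       64       34    26.4706
Sum = 60.412
df = 6. Since 60.412 > 16.812, we reject H₀.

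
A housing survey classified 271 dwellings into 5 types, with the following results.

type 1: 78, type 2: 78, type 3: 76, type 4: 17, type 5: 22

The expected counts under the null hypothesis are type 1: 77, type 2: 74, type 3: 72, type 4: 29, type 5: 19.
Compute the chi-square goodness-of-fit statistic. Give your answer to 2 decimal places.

5.89

χ² = (78−77)²/77 + (78−74)²/74 + (76−72)²/72 + (17−29)²/29 + (22−19)²/19
   = 0.013 + 0.216 + 0.222 + 4.966 + 0.474
Sum = 5.89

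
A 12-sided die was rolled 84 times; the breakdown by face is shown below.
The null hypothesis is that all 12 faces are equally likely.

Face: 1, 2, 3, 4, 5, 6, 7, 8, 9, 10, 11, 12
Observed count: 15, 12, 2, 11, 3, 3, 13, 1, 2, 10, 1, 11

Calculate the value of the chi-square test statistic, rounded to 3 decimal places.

Under H₀ each category has probability 1/12, so each expected count is 84/12 = 7.
χ² = (15−7)²/7 + (12−7)²/7 + (2−7)²/7 + (11−7)²/7 + (3−7)²/7 + (3−7)²/7 + (13−7)²/7 + (1−7)²/7 + (2−7)²/7 + (10−7)²/7 + (1−7)²/7 + (11−7)²/7
   = 9.1429 + 3.5714 + 3.5714 + 2.2857 + 2.2857 + 2.2857 + 5.1429 + 5.1429 + 3.5714 + 1.2857 + 5.1429 + 2.2857
Sum = 45.714

45.714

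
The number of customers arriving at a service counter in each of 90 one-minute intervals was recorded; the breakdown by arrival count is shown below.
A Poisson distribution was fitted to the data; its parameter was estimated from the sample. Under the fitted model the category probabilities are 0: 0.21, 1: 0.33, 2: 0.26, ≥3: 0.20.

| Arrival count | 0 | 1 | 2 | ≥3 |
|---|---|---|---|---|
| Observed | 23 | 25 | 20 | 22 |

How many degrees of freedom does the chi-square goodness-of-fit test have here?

2

There are k = 4 categories and 1 parameter estimated from the data, so df = 4 − 1 − 1 = 2.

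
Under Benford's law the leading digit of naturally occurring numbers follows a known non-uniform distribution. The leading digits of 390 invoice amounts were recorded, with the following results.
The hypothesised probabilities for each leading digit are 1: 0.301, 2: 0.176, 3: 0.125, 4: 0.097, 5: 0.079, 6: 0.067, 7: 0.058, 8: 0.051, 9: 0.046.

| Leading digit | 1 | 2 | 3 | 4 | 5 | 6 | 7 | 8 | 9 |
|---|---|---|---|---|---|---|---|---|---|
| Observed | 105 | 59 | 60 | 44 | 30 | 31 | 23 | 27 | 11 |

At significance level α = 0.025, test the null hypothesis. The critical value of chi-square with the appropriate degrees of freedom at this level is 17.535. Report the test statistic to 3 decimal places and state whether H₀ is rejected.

Expected counts E_i = n·p_i: 390×0.301 = 117.39, 390×0.176 = 68.64, 390×0.125 = 48.75, 390×0.097 = 37.83, 390×0.079 = 30.81, 390×0.067 = 26.13, 390×0.058 = 22.62, 390×0.051 = 19.89, 390×0.046 = 17.94.
1: (105 − 117.39)²/117.39 = 153.5121/117.39 = 1.3077
2: (59 − 68.64)²/68.64 = 92.9296/68.64 = 1.3539
3: (60 − 48.75)²/48.75 = 126.5625/48.75 = 2.5962
4: (44 − 37.83)²/37.83 = 38.0689/37.83 = 1.0063
5: (30 − 30.81)²/30.81 = 0.6561/30.81 = 0.0213
6: (31 − 26.13)²/26.13 = 23.7169/26.13 = 0.9077
7: (23 − 22.62)²/22.62 = 0.1444/22.62 = 0.0064
8: (27 − 19.89)²/19.89 = 50.5521/19.89 = 2.5416
9: (11 − 17.94)²/17.94 = 48.1636/17.94 = 2.6847
Sum = 12.426
df = 8. Since 12.426 < 17.535, we do not reject H₀.

12.426; do not reject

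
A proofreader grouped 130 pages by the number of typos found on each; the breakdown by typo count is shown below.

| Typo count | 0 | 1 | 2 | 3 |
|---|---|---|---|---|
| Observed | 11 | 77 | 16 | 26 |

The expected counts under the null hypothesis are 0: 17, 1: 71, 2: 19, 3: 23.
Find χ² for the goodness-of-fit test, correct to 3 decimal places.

0: (11 − 17)²/17 = 36/17 = 2.1176
1: (77 − 71)²/71 = 36/71 = 0.5070
2: (16 − 19)²/19 = 9/19 = 0.4737
3: (26 − 23)²/23 = 9/23 = 0.3913
Sum = 3.490

3.490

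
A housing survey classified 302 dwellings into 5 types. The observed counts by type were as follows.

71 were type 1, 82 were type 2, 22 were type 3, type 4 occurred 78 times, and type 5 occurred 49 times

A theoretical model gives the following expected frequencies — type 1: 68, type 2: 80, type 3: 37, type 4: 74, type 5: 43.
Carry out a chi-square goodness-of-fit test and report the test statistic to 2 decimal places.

7.32

cat         O        E   (O−E)²/E
type 1     71       68      0.132
type 2     82       80      0.050
type 3     22       37      6.081
type 4     78       74      0.216
type 5     49       43      0.837
Sum = 7.32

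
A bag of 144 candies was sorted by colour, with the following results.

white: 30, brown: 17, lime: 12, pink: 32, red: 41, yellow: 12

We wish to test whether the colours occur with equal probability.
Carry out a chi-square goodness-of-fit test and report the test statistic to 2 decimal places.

Under H₀ each category has probability 1/6, so each expected count is 144/6 = 24.
χ² = (30−24)²/24 + (17−24)²/24 + (12−24)²/24 + (32−24)²/24 + (41−24)²/24 + (12−24)²/24
   = 1.500 + 2.042 + 6.000 + 2.667 + 12.042 + 6.000
Sum = 30.25

30.25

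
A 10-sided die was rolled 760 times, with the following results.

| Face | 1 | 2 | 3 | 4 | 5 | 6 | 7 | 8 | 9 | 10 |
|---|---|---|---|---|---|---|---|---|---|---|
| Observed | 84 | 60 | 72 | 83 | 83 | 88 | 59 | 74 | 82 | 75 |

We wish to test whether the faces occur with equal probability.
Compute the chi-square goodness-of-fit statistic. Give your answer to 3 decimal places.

Under H₀ each category has probability 1/10, so each expected count is 760/10 = 76.
1: (84 − 76)²/76 = 64/76 = 0.8421
2: (60 − 76)²/76 = 256/76 = 3.3684
3: (72 − 76)²/76 = 16/76 = 0.2105
4: (83 − 76)²/76 = 49/76 = 0.6447
5: (83 − 76)²/76 = 49/76 = 0.6447
6: (88 − 76)²/76 = 144/76 = 1.8947
7: (59 − 76)²/76 = 289/76 = 3.8026
8: (74 − 76)²/76 = 4/76 = 0.0526
9: (82 − 76)²/76 = 36/76 = 0.4737
10: (75 − 76)²/76 = 1/76 = 0.0132
Sum = 11.947

11.947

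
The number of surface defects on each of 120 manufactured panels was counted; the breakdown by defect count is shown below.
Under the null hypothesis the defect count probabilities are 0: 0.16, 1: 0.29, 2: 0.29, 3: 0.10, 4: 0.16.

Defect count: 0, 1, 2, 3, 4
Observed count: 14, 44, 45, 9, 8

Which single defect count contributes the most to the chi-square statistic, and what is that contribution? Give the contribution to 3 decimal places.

Expected counts E_i = n·p_i: 120×0.16 = 19.2, 120×0.29 = 34.8, 120×0.29 = 34.8, 120×0.10 = 12, 120×0.16 = 19.2.
0: (14 − 19.2)²/19.2 = 27.04/19.2 = 1.4083
1: (44 − 34.8)²/34.8 = 84.64/34.8 = 2.4322
2: (45 − 34.8)²/34.8 = 104.04/34.8 = 2.9897
3: (9 − 12)²/12 = 9/12 = 0.7500
4: (8 − 19.2)²/19.2 = 125.44/19.2 = 6.5333
The largest term is for 4: 6.533.

4, 6.533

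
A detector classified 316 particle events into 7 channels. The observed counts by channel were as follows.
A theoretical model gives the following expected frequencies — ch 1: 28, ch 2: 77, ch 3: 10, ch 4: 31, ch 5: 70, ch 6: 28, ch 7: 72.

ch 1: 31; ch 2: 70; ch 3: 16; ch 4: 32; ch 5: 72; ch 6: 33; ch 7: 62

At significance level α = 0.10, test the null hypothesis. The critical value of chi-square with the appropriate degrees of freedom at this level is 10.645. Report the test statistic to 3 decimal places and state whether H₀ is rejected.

6.929; do not reject

ch 1: (31 − 28)²/28 = 9/28 = 0.3214
ch 2: (70 − 77)²/77 = 49/77 = 0.6364
ch 3: (16 − 10)²/10 = 36/10 = 3.6000
ch 4: (32 − 31)²/31 = 1/31 = 0.0323
ch 5: (72 − 70)²/70 = 4/70 = 0.0571
ch 6: (33 − 28)²/28 = 25/28 = 0.8929
ch 7: (62 − 72)²/72 = 100/72 = 1.3889
Sum = 6.929
df = 6. Since 6.929 < 10.645, we do not reject H₀.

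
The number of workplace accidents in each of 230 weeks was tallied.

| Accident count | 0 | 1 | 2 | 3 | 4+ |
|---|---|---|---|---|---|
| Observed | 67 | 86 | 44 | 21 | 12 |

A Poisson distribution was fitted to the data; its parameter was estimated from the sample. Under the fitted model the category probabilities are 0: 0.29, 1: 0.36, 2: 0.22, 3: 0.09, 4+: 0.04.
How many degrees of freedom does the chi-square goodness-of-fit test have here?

3

There are k = 5 categories and 1 parameter estimated from the data, so df = 5 − 1 − 1 = 3.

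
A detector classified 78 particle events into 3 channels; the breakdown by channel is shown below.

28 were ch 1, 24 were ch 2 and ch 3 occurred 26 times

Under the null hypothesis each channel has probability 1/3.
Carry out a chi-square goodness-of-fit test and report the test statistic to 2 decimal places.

0.31

Under H₀ each category has probability 1/3, so each expected count is 78/3 = 26.
cat         O        E   (O−E)²/E
ch 1       28       26      0.154
ch 2       24       26      0.154
ch 3       26       26      0.000
Sum = 0.31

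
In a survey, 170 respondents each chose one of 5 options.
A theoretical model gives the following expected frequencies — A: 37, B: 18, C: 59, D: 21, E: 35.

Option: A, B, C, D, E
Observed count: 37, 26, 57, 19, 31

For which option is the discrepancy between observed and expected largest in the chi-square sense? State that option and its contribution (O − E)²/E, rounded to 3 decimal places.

B, 3.556

χ² = (37−37)²/37 + (26−18)²/18 + (57−59)²/59 + (19−21)²/21 + (31−35)²/35
   = 0.0000 + 3.5556 + 0.0678 + 0.1905 + 0.4571
The largest term is for B: 3.556.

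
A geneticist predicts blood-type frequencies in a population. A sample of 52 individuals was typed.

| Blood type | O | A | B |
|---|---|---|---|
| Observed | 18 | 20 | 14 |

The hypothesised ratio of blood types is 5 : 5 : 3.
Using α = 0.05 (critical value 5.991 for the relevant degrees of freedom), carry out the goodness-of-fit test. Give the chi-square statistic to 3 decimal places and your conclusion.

Ratio total = 13. Expected counts: 52×5/13 = 20, 52×5/13 = 20, 52×3/13 = 12.
cat         O        E   (O−E)²/E
O          18       20     0.2000
A          20       20     0.0000
B          14       12     0.3333
Sum = 0.533
df = 2. Since 0.533 < 5.991, we do not reject H₀.

0.533; do not reject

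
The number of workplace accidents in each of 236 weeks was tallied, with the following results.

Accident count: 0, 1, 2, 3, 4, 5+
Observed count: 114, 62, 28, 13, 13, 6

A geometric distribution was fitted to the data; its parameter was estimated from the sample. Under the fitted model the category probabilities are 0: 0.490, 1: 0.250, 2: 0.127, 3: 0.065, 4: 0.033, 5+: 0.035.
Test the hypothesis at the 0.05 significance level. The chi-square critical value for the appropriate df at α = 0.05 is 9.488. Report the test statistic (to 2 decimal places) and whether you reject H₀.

Expected counts E_i = n·p_i: 236×0.490 = 115.64, 236×0.250 = 59, 236×0.127 = 29.972, 236×0.065 = 15.34, 236×0.033 = 7.788, 236×0.035 = 8.26.
0: (114 − 115.64)²/115.64 = 2.6896/115.64 = 0.023
1: (62 − 59)²/59 = 9/59 = 0.153
2: (28 − 29.972)²/29.972 = 3.888784/29.972 = 0.130
3: (13 − 15.34)²/15.34 = 5.4756/15.34 = 0.357
4: (13 − 7.788)²/7.788 = 27.164944/7.788 = 3.488
5+: (6 − 8.26)²/8.26 = 5.1076/8.26 = 0.618
Sum = 4.77
df = 4. Since 4.77 < 9.488, we do not reject H₀.

4.77; do not reject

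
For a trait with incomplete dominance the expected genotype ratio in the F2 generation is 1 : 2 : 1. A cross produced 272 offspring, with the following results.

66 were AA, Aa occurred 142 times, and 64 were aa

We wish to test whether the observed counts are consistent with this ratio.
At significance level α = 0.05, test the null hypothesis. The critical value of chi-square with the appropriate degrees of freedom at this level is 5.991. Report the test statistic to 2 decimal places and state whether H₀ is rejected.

Ratio total = 4. Expected counts: 272×1/4 = 68, 272×2/4 = 136, 272×1/4 = 68.
AA: (66 − 68)²/68 = 4/68 = 0.059
Aa: (142 − 136)²/136 = 36/136 = 0.265
aa: (64 − 68)²/68 = 16/68 = 0.235
Sum = 0.56
df = 2. Since 0.56 < 5.991, we do not reject H₀.

0.56; do not reject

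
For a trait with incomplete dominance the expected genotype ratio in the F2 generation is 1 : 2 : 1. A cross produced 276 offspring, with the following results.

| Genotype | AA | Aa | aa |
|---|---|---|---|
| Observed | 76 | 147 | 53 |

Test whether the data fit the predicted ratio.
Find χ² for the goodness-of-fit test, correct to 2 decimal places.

Ratio total = 4. Expected counts: 276×1/4 = 69, 276×2/4 = 138, 276×1/4 = 69.
AA: (76 − 69)²/69 = 49/69 = 0.710
Aa: (147 − 138)²/138 = 81/138 = 0.587
aa: (53 − 69)²/69 = 256/69 = 3.710
Sum = 5.01

5.01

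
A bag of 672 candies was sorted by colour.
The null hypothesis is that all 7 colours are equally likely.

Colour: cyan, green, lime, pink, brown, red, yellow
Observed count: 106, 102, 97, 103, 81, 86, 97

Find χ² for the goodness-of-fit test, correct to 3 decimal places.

5.333

Under H₀ each category has probability 1/7, so each expected count is 672/7 = 96.
cat         O        E   (O−E)²/E
cyan      106       96     1.0417
green     102       96     0.3750
lime       97       96     0.0104
pink      103       96     0.5104
brown      81       96     2.3438
red        86       96     1.0417
yellow     97       96     0.0104
Sum = 5.333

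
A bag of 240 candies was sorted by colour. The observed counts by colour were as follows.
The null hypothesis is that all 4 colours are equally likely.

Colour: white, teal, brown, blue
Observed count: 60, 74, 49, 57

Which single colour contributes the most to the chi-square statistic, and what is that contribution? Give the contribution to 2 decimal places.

Expected count for each of the 4 categories: 240/4 = 60.
cat         O        E   (O−E)²/E
white      60       60      0.000
teal       74       60      3.267
brown      49       60      2.017
blue       57       60      0.150
The largest term is for teal: 3.27.

teal, 3.27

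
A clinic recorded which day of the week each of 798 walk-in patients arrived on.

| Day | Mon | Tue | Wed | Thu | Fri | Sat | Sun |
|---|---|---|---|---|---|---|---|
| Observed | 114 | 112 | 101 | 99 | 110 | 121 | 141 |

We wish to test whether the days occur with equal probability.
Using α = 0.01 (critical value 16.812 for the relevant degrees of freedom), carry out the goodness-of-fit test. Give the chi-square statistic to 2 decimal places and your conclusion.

Under H₀ each category has probability 1/7, so each expected count is 798/7 = 114.
cat         O        E   (O−E)²/E
Mon       114      114      0.000
Tue       112      114      0.035
Wed       101      114      1.482
Thu        99      114      1.974
Fri       110      114      0.140
Sat       121      114      0.430
Sun       141      114      6.395
Sum = 10.46
df = 6. Since 10.46 < 16.812, we do not reject H₀.

10.46; do not reject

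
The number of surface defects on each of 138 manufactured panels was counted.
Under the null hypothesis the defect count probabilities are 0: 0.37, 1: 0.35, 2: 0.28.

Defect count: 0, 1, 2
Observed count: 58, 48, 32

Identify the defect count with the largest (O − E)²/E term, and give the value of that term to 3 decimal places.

Expected counts E_i = n·p_i: 138×0.37 = 51.06, 138×0.35 = 48.3, 138×0.28 = 38.64.
χ² = (58−51.06)²/51.06 + (48−48.3)²/48.3 + (32−38.64)²/38.64
   = 0.9433 + 0.0019 + 1.1410
The largest term is for 2: 1.141.

2, 1.141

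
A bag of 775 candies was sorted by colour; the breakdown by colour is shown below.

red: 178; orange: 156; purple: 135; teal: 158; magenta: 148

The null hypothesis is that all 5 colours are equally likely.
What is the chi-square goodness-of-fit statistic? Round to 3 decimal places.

Under H₀ each category has probability 1/5, so each expected count is 775/5 = 155.
red: (178 − 155)²/155 = 529/155 = 3.4129
orange: (156 − 155)²/155 = 1/155 = 0.0065
purple: (135 − 155)²/155 = 400/155 = 2.5806
teal: (158 − 155)²/155 = 9/155 = 0.0581
magenta: (148 − 155)²/155 = 49/155 = 0.3161
Sum = 6.374

6.374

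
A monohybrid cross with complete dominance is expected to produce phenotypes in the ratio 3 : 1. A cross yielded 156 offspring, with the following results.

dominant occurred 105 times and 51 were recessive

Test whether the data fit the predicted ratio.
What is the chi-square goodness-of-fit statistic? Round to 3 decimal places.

Ratio total = 4. Expected counts: 156×3/4 = 117, 156×1/4 = 39.
dominant: (105 − 117)²/117 = 144/117 = 1.2308
recessive: (51 − 39)²/39 = 144/39 = 3.6923
Sum = 4.923

4.923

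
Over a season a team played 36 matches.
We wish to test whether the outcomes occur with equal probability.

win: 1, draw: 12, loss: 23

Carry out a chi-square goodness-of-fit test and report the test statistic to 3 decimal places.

20.167

Under H₀ each category has probability 1/3, so each expected count is 36/3 = 12.
χ² = (1−12)²/12 + (12−12)²/12 + (23−12)²/12
   = 10.0833 + 0.0000 + 10.0833
Sum = 20.167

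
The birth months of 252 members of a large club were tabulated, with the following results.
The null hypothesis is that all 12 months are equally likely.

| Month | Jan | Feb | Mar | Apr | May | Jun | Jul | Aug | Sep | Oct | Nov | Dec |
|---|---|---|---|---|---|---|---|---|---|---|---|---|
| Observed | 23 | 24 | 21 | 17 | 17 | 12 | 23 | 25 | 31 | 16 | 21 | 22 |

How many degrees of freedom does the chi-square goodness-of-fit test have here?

There are k = 12 categories and no parameters were estimated from the data, so df = 12 − 1 = 11.

11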